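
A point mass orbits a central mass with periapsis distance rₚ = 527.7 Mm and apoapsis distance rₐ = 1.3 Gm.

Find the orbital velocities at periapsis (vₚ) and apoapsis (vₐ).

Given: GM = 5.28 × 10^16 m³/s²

Convert to SI: rₚ = 527.7 Mm = 5.277e+08 m; rₐ = 1.3 Gm = 1.3e+09 m.
Use the vis-viva equation v² = GM(2/r − 1/a) with a = (rₚ + rₐ)/2 = (5.277e+08 + 1.3e+09)/2 = 9.1385e+08 m.
vₚ = √(GM · (2/rₚ − 1/a)) = √(5.28e+16 · (2/5.277e+08 − 1/9.1385e+08)) m/s ≈ 1.193e+04 m/s = 11.93 km/s.
vₐ = √(GM · (2/rₐ − 1/a)) = √(5.28e+16 · (2/1.3e+09 − 1/9.1385e+08)) m/s ≈ 4843 m/s = 4.843 km/s.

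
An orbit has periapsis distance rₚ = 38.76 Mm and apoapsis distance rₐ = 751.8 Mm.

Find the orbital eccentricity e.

Convert to SI: rₚ = 38.76 Mm = 3.876e+07 m; rₐ = 751.8 Mm = 7.518e+08 m.
e = (rₐ − rₚ) / (rₐ + rₚ).
e = (7.518e+08 − 3.876e+07) / (7.518e+08 + 3.876e+07) = 7.1304e+08 / 7.9056e+08 ≈ 0.9019.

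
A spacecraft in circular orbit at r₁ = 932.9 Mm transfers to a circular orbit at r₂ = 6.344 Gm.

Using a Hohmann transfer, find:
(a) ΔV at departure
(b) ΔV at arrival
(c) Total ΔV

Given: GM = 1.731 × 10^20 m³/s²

Convert to SI: r₁ = 932.9 Mm = 9.329e+08 m; r₂ = 6.344 Gm = 6.344e+09 m.
Transfer semi-major axis: a_t = (r₁ + r₂)/2 = (9.329e+08 + 6.344e+09)/2 = 3.63845e+09 m.
Circular speeds: v₁ = √(GM/r₁) = 430756 m/s, v₂ = √(GM/r₂) = 165184 m/s.
Transfer speeds (vis-viva v² = GM(2/r − 1/a_t)): v₁ᵗ = 568793 m/s, v₂ᵗ = 83642.4 m/s.
(a) ΔV₁ = |v₁ᵗ − v₁| ≈ 1.38e+05 m/s = 138 km/s.
(b) ΔV₂ = |v₂ − v₂ᵗ| ≈ 8.154e+04 m/s = 81.54 km/s.
(c) ΔV_total = ΔV₁ + ΔV₂ ≈ 2.196e+05 m/s = 219.6 km/s.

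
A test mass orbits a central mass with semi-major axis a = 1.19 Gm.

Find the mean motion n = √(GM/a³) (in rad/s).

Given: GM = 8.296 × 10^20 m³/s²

Convert to SI: a = 1.19 Gm = 1.19e+09 m.
n = √(GM / a³).
n = √(8.296e+20 / (1.19e+09)³) rad/s ≈ 0.0007016 rad/s.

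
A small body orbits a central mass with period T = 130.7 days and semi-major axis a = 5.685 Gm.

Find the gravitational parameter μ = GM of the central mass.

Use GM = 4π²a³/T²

Convert to SI: T = 130.7 days = 1.12925e+07 s; a = 5.685 Gm = 5.685e+09 m.
GM = 4π² · a³ / T².
GM = 4π² · (5.685e+09)³ / (1.12925e+07)² m³/s² ≈ 5.688e+16 m³/s² = 5.688 × 10^16 m³/s².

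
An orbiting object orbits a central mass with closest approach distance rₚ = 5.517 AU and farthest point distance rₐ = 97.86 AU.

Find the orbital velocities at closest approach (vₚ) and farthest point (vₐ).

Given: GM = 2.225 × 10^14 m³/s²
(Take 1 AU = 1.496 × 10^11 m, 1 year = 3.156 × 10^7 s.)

Convert to SI: rₚ = 5.517 AU = 8.25343e+11 m; rₐ = 97.86 AU = 1.46399e+13 m.
Use the vis-viva equation v² = GM(2/r − 1/a) with a = (rₚ + rₐ)/2 = (8.25343e+11 + 1.46399e+13)/2 = 7.7326e+12 m.
vₚ = √(GM · (2/rₚ − 1/a)) = √(2.225e+14 · (2/8.25343e+11 − 1/7.7326e+12)) m/s ≈ 22.59 m/s = 0.004766 AU/year.
vₐ = √(GM · (2/rₐ − 1/a)) = √(2.225e+14 · (2/1.46399e+13 − 1/7.7326e+12)) m/s ≈ 1.274 m/s = 0.0002687 AU/year.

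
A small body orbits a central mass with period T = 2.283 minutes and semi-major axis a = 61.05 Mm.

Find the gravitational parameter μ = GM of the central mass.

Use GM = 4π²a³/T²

Convert to SI: T = 2.283 minutes = 136.98 s; a = 61.05 Mm = 6.105e+07 m.
GM = 4π² · a³ / T².
GM = 4π² · (6.105e+07)³ / (136.98)² m³/s² ≈ 4.787e+20 m³/s² = 4.787 × 10^20 m³/s².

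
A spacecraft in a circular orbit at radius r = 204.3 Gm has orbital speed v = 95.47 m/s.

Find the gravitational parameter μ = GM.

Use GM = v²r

Convert to SI: r = 204.3 Gm = 2.043e+11 m.
For a circular orbit v² = GM/r, so GM = v² · r.
GM = (95.47)² · 2.043e+11 m³/s² ≈ 1.862e+15 m³/s² = 1.862 × 10^15 m³/s².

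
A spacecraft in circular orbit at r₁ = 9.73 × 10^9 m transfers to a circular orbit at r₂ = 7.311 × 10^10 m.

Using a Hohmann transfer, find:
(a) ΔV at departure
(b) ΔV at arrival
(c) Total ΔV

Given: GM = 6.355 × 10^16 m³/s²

Transfer semi-major axis: a_t = (r₁ + r₂)/2 = (9.73e+09 + 7.311e+10)/2 = 4.142e+10 m.
Circular speeds: v₁ = √(GM/r₁) = 2555.65 m/s, v₂ = √(GM/r₂) = 932.329 m/s.
Transfer speeds (vis-viva v² = GM(2/r − 1/a_t)): v₁ᵗ = 3395.35 m/s, v₂ᵗ = 451.878 m/s.
(a) ΔV₁ = |v₁ᵗ − v₁| ≈ 839.7 m/s = 839.7 m/s.
(b) ΔV₂ = |v₂ − v₂ᵗ| ≈ 480.5 m/s = 480.5 m/s.
(c) ΔV_total = ΔV₁ + ΔV₂ ≈ 1320 m/s = 1.32 km/s.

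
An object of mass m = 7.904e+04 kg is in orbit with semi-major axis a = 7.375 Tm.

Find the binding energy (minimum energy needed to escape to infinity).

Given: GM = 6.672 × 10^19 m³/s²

Convert to SI: a = 7.375 Tm = 7.375e+12 m.
Total orbital energy is E = −GMm/(2a); binding energy is E_bind = −E = GMm/(2a).
E_bind = 6.672e+19 · 7.904e+04 / (2 · 7.375e+12) J ≈ 3.575e+11 J = 357.5 GJ.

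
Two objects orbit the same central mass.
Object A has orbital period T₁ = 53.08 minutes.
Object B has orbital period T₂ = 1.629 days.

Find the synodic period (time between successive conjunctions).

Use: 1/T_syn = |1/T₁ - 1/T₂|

Convert to SI: T₁ = 53.08 minutes = 3184.8 s; T₂ = 1.629 days = 140746 s.
T_syn = |T₁ · T₂ / (T₁ − T₂)|.
T_syn = |3184.8 · 140746 / (3184.8 − 140746)| s ≈ 3259 s = 54.31 minutes.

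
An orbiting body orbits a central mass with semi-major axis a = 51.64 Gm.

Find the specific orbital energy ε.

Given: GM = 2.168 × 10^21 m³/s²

Convert to SI: a = 51.64 Gm = 5.164e+10 m.
ε = −GM / (2a).
ε = −2.168e+21 / (2 · 5.164e+10) J/kg ≈ -2.099e+10 J/kg = -20.99 GJ/kg.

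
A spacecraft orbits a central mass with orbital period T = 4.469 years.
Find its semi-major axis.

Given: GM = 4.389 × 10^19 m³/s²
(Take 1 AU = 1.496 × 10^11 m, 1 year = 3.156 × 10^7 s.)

Convert to SI: T = 4.469 years = 1.41042e+08 s.
Invert Kepler's third law: a = (GM · T² / (4π²))^(1/3).
Substituting T = 1.41042e+08 s and GM = 4.389e+19 m³/s²:
a = (4.389e+19 · (1.41042e+08)² / (4π²))^(1/3) m
a ≈ 2.807e+11 m = 1.876 AU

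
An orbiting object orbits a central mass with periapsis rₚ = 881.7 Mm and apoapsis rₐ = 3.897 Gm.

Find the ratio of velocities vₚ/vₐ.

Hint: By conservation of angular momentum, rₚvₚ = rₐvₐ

Convert to SI: rₚ = 881.7 Mm = 8.817e+08 m; rₐ = 3.897 Gm = 3.897e+09 m.
Conservation of angular momentum gives rₚvₚ = rₐvₐ, so vₚ/vₐ = rₐ/rₚ.
vₚ/vₐ = 3.897e+09 / 8.817e+08 ≈ 4.42.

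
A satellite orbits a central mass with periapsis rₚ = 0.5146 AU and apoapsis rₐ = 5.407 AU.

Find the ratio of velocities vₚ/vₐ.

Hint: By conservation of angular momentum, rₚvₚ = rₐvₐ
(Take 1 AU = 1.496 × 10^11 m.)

Convert to SI: rₚ = 0.5146 AU = 7.69842e+10 m; rₐ = 5.407 AU = 8.08887e+11 m.
Conservation of angular momentum gives rₚvₚ = rₐvₐ, so vₚ/vₐ = rₐ/rₚ.
vₚ/vₐ = 8.08887e+11 / 7.69842e+10 ≈ 10.51.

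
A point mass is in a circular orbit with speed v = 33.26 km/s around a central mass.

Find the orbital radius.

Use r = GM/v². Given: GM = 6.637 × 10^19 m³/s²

Convert to SI: v = 33.26 km/s = 33260 m/s.
For a circular orbit, v² = GM / r, so r = GM / v².
r = 6.637e+19 / (33260)² m ≈ 6e+10 m = 60 Gm.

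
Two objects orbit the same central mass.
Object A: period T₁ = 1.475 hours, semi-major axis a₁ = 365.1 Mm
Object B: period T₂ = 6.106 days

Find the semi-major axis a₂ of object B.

Convert to SI: T₁ = 1.475 hours = 5310 s; a₁ = 365.1 Mm = 3.651e+08 m; T₂ = 6.106 days = 527558 s.
Kepler's third law: (T₁/T₂)² = (a₁/a₂)³ ⇒ a₂ = a₁ · (T₂/T₁)^(2/3).
T₂/T₁ = 527558 / 5310 = 99.3519.
a₂ = 3.651e+08 · (99.3519)^(2/3) m ≈ 7.832e+09 m = 7.832 Gm.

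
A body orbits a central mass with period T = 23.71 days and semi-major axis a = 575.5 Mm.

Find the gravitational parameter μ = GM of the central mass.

Convert to SI: T = 23.71 days = 2.04854e+06 s; a = 575.5 Mm = 5.755e+08 m.
GM = 4π² · a³ / T².
GM = 4π² · (5.755e+08)³ / (2.04854e+06)² m³/s² ≈ 1.793e+15 m³/s² = 1.793 × 10^15 m³/s².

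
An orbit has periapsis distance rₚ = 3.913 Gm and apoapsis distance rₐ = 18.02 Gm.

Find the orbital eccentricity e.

Convert to SI: rₚ = 3.913 Gm = 3.913e+09 m; rₐ = 18.02 Gm = 1.802e+10 m.
e = (rₐ − rₚ) / (rₐ + rₚ).
e = (1.802e+10 − 3.913e+09) / (1.802e+10 + 3.913e+09) = 1.4107e+10 / 2.1933e+10 ≈ 0.6432.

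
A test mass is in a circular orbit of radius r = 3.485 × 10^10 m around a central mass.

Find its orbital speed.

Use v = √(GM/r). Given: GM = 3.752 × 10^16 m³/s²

For a circular orbit, gravity supplies the centripetal force, so v = √(GM / r).
v = √(3.752e+16 / 3.485e+10) m/s ≈ 1038 m/s = 1.038 km/s.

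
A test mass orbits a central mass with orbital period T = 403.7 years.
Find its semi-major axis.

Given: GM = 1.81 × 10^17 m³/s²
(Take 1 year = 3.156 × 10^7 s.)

Convert to SI: T = 403.7 years = 1.27408e+10 s.
Invert Kepler's third law: a = (GM · T² / (4π²))^(1/3).
Substituting T = 1.27408e+10 s and GM = 1.81e+17 m³/s²:
a = (1.81e+17 · (1.27408e+10)² / (4π²))^(1/3) m
a ≈ 9.062e+11 m = 9.062 × 10^11 m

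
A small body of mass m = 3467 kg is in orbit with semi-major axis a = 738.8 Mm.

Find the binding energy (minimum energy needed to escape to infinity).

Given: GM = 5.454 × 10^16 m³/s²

Convert to SI: a = 738.8 Mm = 7.388e+08 m.
Total orbital energy is E = −GMm/(2a); binding energy is E_bind = −E = GMm/(2a).
E_bind = 5.454e+16 · 3467 / (2 · 7.388e+08) J ≈ 1.28e+11 J = 128 GJ.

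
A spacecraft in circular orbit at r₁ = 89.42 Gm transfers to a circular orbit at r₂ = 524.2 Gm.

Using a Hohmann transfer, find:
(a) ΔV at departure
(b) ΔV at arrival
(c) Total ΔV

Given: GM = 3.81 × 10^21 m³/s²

Convert to SI: r₁ = 89.42 Gm = 8.942e+10 m; r₂ = 524.2 Gm = 5.242e+11 m.
Transfer semi-major axis: a_t = (r₁ + r₂)/2 = (8.942e+10 + 5.242e+11)/2 = 3.0681e+11 m.
Circular speeds: v₁ = √(GM/r₁) = 206417 m/s, v₂ = √(GM/r₂) = 85253.8 m/s.
Transfer speeds (vis-viva v² = GM(2/r − 1/a_t)): v₁ᵗ = 269811 m/s, v₂ᵗ = 46025.3 m/s.
(a) ΔV₁ = |v₁ᵗ − v₁| ≈ 6.339e+04 m/s = 63.39 km/s.
(b) ΔV₂ = |v₂ − v₂ᵗ| ≈ 3.923e+04 m/s = 39.23 km/s.
(c) ΔV_total = ΔV₁ + ΔV₂ ≈ 1.026e+05 m/s = 102.6 km/s.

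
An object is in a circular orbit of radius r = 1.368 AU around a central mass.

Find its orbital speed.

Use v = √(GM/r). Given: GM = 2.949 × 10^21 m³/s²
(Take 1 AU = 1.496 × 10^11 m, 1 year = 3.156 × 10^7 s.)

Convert to SI: r = 1.368 AU = 2.04653e+11 m.
For a circular orbit, gravity supplies the centripetal force, so v = √(GM / r).
v = √(2.949e+21 / 2.04653e+11) m/s ≈ 1.2e+05 m/s = 25.32 AU/year.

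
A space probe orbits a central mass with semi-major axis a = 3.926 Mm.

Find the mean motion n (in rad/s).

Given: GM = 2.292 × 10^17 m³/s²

Convert to SI: a = 3.926 Mm = 3.926e+06 m.
n = √(GM / a³).
n = √(2.292e+17 / (3.926e+06)³) rad/s ≈ 0.06154 rad/s.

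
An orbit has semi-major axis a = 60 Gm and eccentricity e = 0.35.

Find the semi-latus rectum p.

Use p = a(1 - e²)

Convert to SI: a = 60 Gm = 6e+10 m.
p = a (1 − e²).
p = 6e+10 · (1 − (0.35)²) = 6e+10 · 0.8775 ≈ 5.265e+10 m = 52.65 Gm.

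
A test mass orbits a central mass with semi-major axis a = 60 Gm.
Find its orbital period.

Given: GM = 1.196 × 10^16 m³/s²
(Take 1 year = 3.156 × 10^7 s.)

Convert to SI: a = 60 Gm = 6e+10 m.
Kepler's third law: T = 2π √(a³ / GM).
Substituting a = 6e+10 m and GM = 1.196e+16 m³/s²:
T = 2π √((6e+10)³ / 1.196e+16) s
T ≈ 8.444e+08 s = 26.75 years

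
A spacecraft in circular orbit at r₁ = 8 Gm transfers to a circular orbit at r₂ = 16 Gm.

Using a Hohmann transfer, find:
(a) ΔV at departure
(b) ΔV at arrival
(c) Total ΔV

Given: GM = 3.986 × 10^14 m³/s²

Convert to SI: r₁ = 8 Gm = 8e+09 m; r₂ = 16 Gm = 1.6e+10 m.
Transfer semi-major axis: a_t = (r₁ + r₂)/2 = (8e+09 + 1.6e+10)/2 = 1.2e+10 m.
Circular speeds: v₁ = √(GM/r₁) = 223.215 m/s, v₂ = √(GM/r₂) = 157.837 m/s.
Transfer speeds (vis-viva v² = GM(2/r − 1/a_t)): v₁ᵗ = 257.747 m/s, v₂ᵗ = 128.873 m/s.
(a) ΔV₁ = |v₁ᵗ − v₁| ≈ 34.53 m/s = 34.53 m/s.
(b) ΔV₂ = |v₂ − v₂ᵗ| ≈ 28.96 m/s = 28.96 m/s.
(c) ΔV_total = ΔV₁ + ΔV₂ ≈ 63.5 m/s = 63.5 m/s.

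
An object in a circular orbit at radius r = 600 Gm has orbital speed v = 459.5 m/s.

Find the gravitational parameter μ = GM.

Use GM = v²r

Convert to SI: r = 600 Gm = 6e+11 m.
For a circular orbit v² = GM/r, so GM = v² · r.
GM = (459.5)² · 6e+11 m³/s² ≈ 1.267e+17 m³/s² = 1.267 × 10^17 m³/s².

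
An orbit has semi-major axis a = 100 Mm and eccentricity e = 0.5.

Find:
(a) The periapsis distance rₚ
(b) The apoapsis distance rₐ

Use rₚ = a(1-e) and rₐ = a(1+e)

Convert to SI: a = 100 Mm = 1e+08 m.
(a) rₚ = a(1 − e) = 1e+08 · (1 − 0.5) = 1e+08 · 0.5 ≈ 5e+07 m = 50 Mm.
(b) rₐ = a(1 + e) = 1e+08 · (1 + 0.5) = 1e+08 · 1.5 ≈ 1.5e+08 m = 150 Mm.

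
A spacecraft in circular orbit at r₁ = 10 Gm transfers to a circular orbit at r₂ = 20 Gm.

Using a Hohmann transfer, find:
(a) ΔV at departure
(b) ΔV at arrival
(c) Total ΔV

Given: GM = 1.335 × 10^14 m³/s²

Convert to SI: r₁ = 10 Gm = 1e+10 m; r₂ = 20 Gm = 2e+10 m.
Transfer semi-major axis: a_t = (r₁ + r₂)/2 = (1e+10 + 2e+10)/2 = 1.5e+10 m.
Circular speeds: v₁ = √(GM/r₁) = 115.542 m/s, v₂ = √(GM/r₂) = 81.7007 m/s.
Transfer speeds (vis-viva v² = GM(2/r − 1/a_t)): v₁ᵗ = 133.417 m/s, v₂ᵗ = 66.7083 m/s.
(a) ΔV₁ = |v₁ᵗ − v₁| ≈ 17.87 m/s = 17.87 m/s.
(b) ΔV₂ = |v₂ − v₂ᵗ| ≈ 14.99 m/s = 14.99 m/s.
(c) ΔV_total = ΔV₁ + ΔV₂ ≈ 32.87 m/s = 32.87 m/s.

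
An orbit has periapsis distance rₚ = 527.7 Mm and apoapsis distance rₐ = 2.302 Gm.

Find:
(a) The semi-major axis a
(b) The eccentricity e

Convert to SI: rₚ = 527.7 Mm = 5.277e+08 m; rₐ = 2.302 Gm = 2.302e+09 m.
(a) a = (rₚ + rₐ) / 2 = (5.277e+08 + 2.302e+09) / 2 ≈ 1.415e+09 m = 1.415 Gm.
(b) e = (rₐ − rₚ) / (rₐ + rₚ) = (2.302e+09 − 5.277e+08) / (2.302e+09 + 5.277e+08) ≈ 0.627.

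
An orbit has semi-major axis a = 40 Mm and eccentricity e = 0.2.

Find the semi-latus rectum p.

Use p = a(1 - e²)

Convert to SI: a = 40 Mm = 4e+07 m.
p = a (1 − e²).
p = 4e+07 · (1 − (0.2)²) = 4e+07 · 0.96 ≈ 3.84e+07 m = 38.4 Mm.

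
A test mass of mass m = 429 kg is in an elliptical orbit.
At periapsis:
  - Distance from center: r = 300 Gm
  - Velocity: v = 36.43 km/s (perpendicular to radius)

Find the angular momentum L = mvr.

Convert to SI: r = 300 Gm = 3e+11 m; v = 36.43 km/s = 36430 m/s.
Since v is perpendicular to r, L = m · v · r.
L = 429 · 36430 · 3e+11 kg·m²/s ≈ 4.689e+18 kg·m²/s.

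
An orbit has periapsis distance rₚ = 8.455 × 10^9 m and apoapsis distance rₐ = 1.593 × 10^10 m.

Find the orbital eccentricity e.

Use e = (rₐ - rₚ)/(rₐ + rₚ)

e = (rₐ − rₚ) / (rₐ + rₚ).
e = (1.593e+10 − 8.455e+09) / (1.593e+10 + 8.455e+09) = 7.475e+09 / 2.4385e+10 ≈ 0.3065.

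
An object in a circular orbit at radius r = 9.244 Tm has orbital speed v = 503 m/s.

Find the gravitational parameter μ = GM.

Convert to SI: r = 9.244 Tm = 9.244e+12 m.
For a circular orbit v² = GM/r, so GM = v² · r.
GM = (503)² · 9.244e+12 m³/s² ≈ 2.339e+18 m³/s² = 2.339 × 10^18 m³/s².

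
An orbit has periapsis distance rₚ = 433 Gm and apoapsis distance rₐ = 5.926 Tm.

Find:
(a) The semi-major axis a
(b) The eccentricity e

Convert to SI: rₚ = 433 Gm = 4.33e+11 m; rₐ = 5.926 Tm = 5.926e+12 m.
(a) a = (rₚ + rₐ) / 2 = (4.33e+11 + 5.926e+12) / 2 ≈ 3.18e+12 m = 3.179 Tm.
(b) e = (rₐ − rₚ) / (rₐ + rₚ) = (5.926e+12 − 4.33e+11) / (5.926e+12 + 4.33e+11) ≈ 0.8638.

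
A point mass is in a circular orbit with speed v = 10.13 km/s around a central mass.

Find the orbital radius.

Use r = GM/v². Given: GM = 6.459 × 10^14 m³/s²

Convert to SI: v = 10.13 km/s = 10130 m/s.
For a circular orbit, v² = GM / r, so r = GM / v².
r = 6.459e+14 / (10130)² m ≈ 6.294e+06 m = 6.294 Mm.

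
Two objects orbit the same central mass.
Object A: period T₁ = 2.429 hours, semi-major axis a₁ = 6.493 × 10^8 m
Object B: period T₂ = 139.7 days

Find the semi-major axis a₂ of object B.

Convert to SI: T₁ = 2.429 hours = 8744.4 s; T₂ = 139.7 days = 1.20701e+07 s.
Kepler's third law: (T₁/T₂)² = (a₁/a₂)³ ⇒ a₂ = a₁ · (T₂/T₁)^(2/3).
T₂/T₁ = 1.20701e+07 / 8744.4 = 1380.32.
a₂ = 6.493e+08 · (1380.32)^(2/3) m ≈ 8.049e+10 m = 8.049 × 10^10 m.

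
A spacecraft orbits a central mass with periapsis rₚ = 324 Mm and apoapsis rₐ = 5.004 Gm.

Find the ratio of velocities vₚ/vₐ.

Convert to SI: rₚ = 324 Mm = 3.24e+08 m; rₐ = 5.004 Gm = 5.004e+09 m.
Conservation of angular momentum gives rₚvₚ = rₐvₐ, so vₚ/vₐ = rₐ/rₚ.
vₚ/vₐ = 5.004e+09 / 3.24e+08 ≈ 15.44.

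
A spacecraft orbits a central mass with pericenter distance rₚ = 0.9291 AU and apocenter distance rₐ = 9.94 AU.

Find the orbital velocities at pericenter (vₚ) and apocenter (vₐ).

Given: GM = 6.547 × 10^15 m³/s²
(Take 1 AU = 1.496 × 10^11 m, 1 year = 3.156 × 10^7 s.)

Convert to SI: rₚ = 0.9291 AU = 1.38993e+11 m; rₐ = 9.94 AU = 1.48702e+12 m.
Use the vis-viva equation v² = GM(2/r − 1/a) with a = (rₚ + rₐ)/2 = (1.38993e+11 + 1.48702e+12)/2 = 8.13009e+11 m.
vₚ = √(GM · (2/rₚ − 1/a)) = √(6.547e+15 · (2/1.38993e+11 − 1/8.13009e+11)) m/s ≈ 293.5 m/s = 0.06192 AU/year.
vₐ = √(GM · (2/rₐ − 1/a)) = √(6.547e+15 · (2/1.48702e+12 − 1/8.13009e+11)) m/s ≈ 27.44 m/s = 0.005788 AU/year.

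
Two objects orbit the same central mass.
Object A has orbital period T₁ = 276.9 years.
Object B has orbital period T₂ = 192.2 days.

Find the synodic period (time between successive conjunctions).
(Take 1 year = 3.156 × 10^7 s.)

Convert to SI: T₁ = 276.9 years = 8.73896e+09 s; T₂ = 192.2 days = 1.66061e+07 s.
T_syn = |T₁ · T₂ / (T₁ − T₂)|.
T_syn = |8.73896e+09 · 1.66061e+07 / (8.73896e+09 − 1.66061e+07)| s ≈ 1.664e+07 s = 192.6 days.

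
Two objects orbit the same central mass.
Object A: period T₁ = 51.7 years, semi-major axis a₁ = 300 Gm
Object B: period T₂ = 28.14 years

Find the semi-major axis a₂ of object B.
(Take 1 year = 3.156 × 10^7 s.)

Convert to SI: T₁ = 51.7 years = 1.63165e+09 s; a₁ = 300 Gm = 3e+11 m; T₂ = 28.14 years = 8.88098e+08 s.
Kepler's third law: (T₁/T₂)² = (a₁/a₂)³ ⇒ a₂ = a₁ · (T₂/T₁)^(2/3).
T₂/T₁ = 8.88098e+08 / 1.63165e+09 = 0.544294.
a₂ = 3e+11 · (0.544294)^(2/3) m ≈ 2e+11 m = 200 Gm.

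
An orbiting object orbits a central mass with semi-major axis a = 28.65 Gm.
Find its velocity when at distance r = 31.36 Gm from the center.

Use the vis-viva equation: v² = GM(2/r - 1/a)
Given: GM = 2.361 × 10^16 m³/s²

Convert to SI: a = 28.65 Gm = 2.865e+10 m; r = 31.36 Gm = 3.136e+10 m.
Vis-viva: v = √(GM · (2/r − 1/a)).
2/r − 1/a = 2/3.136e+10 − 1/2.865e+10 = 2.88715e-11 m⁻¹.
v = √(2.361e+16 · 2.88715e-11) m/s ≈ 825.6 m/s = 825.6 m/s.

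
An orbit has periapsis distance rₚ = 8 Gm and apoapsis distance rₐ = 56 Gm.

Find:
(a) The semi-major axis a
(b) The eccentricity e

Convert to SI: rₚ = 8 Gm = 8e+09 m; rₐ = 56 Gm = 5.6e+10 m.
(a) a = (rₚ + rₐ) / 2 = (8e+09 + 5.6e+10) / 2 ≈ 3.2e+10 m = 32 Gm.
(b) e = (rₐ − rₚ) / (rₐ + rₚ) = (5.6e+10 − 8e+09) / (5.6e+10 + 8e+09) ≈ 0.75.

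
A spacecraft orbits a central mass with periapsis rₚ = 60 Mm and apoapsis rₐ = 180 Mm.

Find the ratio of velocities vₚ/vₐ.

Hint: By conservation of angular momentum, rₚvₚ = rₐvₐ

Convert to SI: rₚ = 60 Mm = 6e+07 m; rₐ = 180 Mm = 1.8e+08 m.
Conservation of angular momentum gives rₚvₚ = rₐvₐ, so vₚ/vₐ = rₐ/rₚ.
vₚ/vₐ = 1.8e+08 / 6e+07 ≈ 3.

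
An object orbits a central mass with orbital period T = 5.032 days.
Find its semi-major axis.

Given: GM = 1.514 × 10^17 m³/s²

Convert to SI: T = 5.032 days = 434765 s.
Invert Kepler's third law: a = (GM · T² / (4π²))^(1/3).
Substituting T = 434765 s and GM = 1.514e+17 m³/s²:
a = (1.514e+17 · (434765)² / (4π²))^(1/3) m
a ≈ 8.983e+08 m = 898.3 Mm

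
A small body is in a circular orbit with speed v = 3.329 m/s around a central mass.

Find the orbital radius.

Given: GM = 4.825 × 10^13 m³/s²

For a circular orbit, v² = GM / r, so r = GM / v².
r = 4.825e+13 / (3.329)² m ≈ 4.354e+12 m = 4.354 Tm.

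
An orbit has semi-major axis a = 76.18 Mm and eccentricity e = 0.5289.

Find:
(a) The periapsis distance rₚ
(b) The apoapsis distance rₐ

Convert to SI: a = 76.18 Mm = 7.618e+07 m.
(a) rₚ = a(1 − e) = 7.618e+07 · (1 − 0.5289) = 7.618e+07 · 0.4711 ≈ 3.589e+07 m = 35.89 Mm.
(b) rₐ = a(1 + e) = 7.618e+07 · (1 + 0.5289) = 7.618e+07 · 1.5289 ≈ 1.165e+08 m = 116.5 Mm.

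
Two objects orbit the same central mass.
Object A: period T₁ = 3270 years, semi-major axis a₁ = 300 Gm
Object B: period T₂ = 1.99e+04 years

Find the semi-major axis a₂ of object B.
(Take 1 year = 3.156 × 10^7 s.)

Convert to SI: T₁ = 3270 years = 1.03201e+11 s; a₁ = 300 Gm = 3e+11 m; T₂ = 1.99e+04 years = 6.28044e+11 s.
Kepler's third law: (T₁/T₂)² = (a₁/a₂)³ ⇒ a₂ = a₁ · (T₂/T₁)^(2/3).
T₂/T₁ = 6.28044e+11 / 1.03201e+11 = 6.08563.
a₂ = 3e+11 · (6.08563)^(2/3) m ≈ 1e+12 m = 1000 Gm.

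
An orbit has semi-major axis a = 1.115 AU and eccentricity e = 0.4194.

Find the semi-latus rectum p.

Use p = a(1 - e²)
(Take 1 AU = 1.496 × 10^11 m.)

Convert to SI: a = 1.115 AU = 1.66804e+11 m.
p = a (1 − e²).
p = 1.66804e+11 · (1 − (0.4194)²) = 1.66804e+11 · 0.824104 ≈ 1.375e+11 m = 0.9189 AU.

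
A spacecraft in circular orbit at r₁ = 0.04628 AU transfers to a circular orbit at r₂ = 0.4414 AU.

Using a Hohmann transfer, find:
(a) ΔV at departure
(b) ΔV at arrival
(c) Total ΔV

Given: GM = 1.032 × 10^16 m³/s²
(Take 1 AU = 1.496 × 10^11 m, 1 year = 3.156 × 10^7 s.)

Convert to SI: r₁ = 0.04628 AU = 6.92349e+09 m; r₂ = 0.4414 AU = 6.60334e+10 m.
Transfer semi-major axis: a_t = (r₁ + r₂)/2 = (6.92349e+09 + 6.60334e+10)/2 = 3.64785e+10 m.
Circular speeds: v₁ = √(GM/r₁) = 1220.89 m/s, v₂ = √(GM/r₂) = 395.328 m/s.
Transfer speeds (vis-viva v² = GM(2/r − 1/a_t)): v₁ᵗ = 1642.63 m/s, v₂ᵗ = 172.227 m/s.
(a) ΔV₁ = |v₁ᵗ − v₁| ≈ 421.7 m/s = 0.08897 AU/year.
(b) ΔV₂ = |v₂ − v₂ᵗ| ≈ 223.1 m/s = 0.04707 AU/year.
(c) ΔV_total = ΔV₁ + ΔV₂ ≈ 644.8 m/s = 0.136 AU/year.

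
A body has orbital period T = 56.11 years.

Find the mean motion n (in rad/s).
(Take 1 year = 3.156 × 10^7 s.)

Convert to SI: T = 56.11 years = 1.77083e+09 s.
n = 2π / T.
n = 2π / 1.77083e+09 s ≈ 3.548e-09 rad/s.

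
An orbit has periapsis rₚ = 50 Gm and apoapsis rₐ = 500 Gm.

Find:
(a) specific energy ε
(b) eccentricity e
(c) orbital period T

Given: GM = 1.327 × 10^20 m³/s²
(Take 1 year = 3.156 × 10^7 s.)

Convert to SI: rₚ = 50 Gm = 5e+10 m; rₐ = 500 Gm = 5e+11 m.
(a) With a = (rₚ + rₐ)/2 = 2.75e+11 m, ε = −GM/(2a) = −1.327e+20/(2 · 2.75e+11) J/kg ≈ -2.413e+08 J/kg
(b) e = (rₐ − rₚ)/(rₐ + rₚ) = (5e+11 − 5e+10)/(5e+11 + 5e+10) ≈ 0.8182
(c) With a = (rₚ + rₐ)/2 = 2.75e+11 m, T = 2π √(a³/GM) = 2π √((2.75e+11)³/1.327e+20) s ≈ 7.866e+07 s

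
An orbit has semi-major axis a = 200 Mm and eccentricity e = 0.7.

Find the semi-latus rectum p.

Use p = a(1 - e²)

Convert to SI: a = 200 Mm = 2e+08 m.
p = a (1 − e²).
p = 2e+08 · (1 − (0.7)²) = 2e+08 · 0.51 ≈ 1.02e+08 m = 102 Mm.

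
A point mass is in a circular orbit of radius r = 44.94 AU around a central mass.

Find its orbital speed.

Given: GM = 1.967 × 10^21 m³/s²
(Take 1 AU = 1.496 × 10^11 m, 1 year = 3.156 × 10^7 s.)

Convert to SI: r = 44.94 AU = 6.72302e+12 m.
For a circular orbit, gravity supplies the centripetal force, so v = √(GM / r).
v = √(1.967e+21 / 6.72302e+12) m/s ≈ 1.71e+04 m/s = 3.608 AU/year.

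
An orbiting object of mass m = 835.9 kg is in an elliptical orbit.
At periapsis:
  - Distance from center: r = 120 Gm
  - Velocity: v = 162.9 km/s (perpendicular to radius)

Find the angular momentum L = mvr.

Convert to SI: r = 120 Gm = 1.2e+11 m; v = 162.9 km/s = 162900 m/s.
Since v is perpendicular to r, L = m · v · r.
L = 835.9 · 162900 · 1.2e+11 kg·m²/s ≈ 1.634e+19 kg·m²/s.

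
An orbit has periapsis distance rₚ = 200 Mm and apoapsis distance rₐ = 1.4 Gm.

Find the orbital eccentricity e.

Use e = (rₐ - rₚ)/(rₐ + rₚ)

Convert to SI: rₚ = 200 Mm = 2e+08 m; rₐ = 1.4 Gm = 1.4e+09 m.
e = (rₐ − rₚ) / (rₐ + rₚ).
e = (1.4e+09 − 2e+08) / (1.4e+09 + 2e+08) = 1.2e+09 / 1.6e+09 ≈ 0.75.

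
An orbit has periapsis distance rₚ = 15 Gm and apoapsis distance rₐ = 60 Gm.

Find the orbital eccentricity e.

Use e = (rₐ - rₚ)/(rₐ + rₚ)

Convert to SI: rₚ = 15 Gm = 1.5e+10 m; rₐ = 60 Gm = 6e+10 m.
e = (rₐ − rₚ) / (rₐ + rₚ).
e = (6e+10 − 1.5e+10) / (6e+10 + 1.5e+10) = 4.5e+10 / 7.5e+10 ≈ 0.6.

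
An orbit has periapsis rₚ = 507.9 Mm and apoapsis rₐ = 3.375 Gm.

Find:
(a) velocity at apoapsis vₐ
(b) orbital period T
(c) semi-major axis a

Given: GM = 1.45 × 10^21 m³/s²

Convert to SI: rₚ = 507.9 Mm = 5.079e+08 m; rₐ = 3.375 Gm = 3.375e+09 m.
(a) With a = (rₚ + rₐ)/2 = 1.94145e+09 m, vₐ = √(GM (2/rₐ − 1/a)) = √(1.45e+21 · (2/3.375e+09 − 1/1.94145e+09)) m/s ≈ 3.353e+05 m/s
(b) With a = (rₚ + rₐ)/2 = 1.94145e+09 m, T = 2π √(a³/GM) = 2π √((1.94145e+09)³/1.45e+21) s ≈ 1.412e+04 s
(c) a = (rₚ + rₐ)/2 = (5.079e+08 + 3.375e+09)/2 ≈ 1.941e+09 m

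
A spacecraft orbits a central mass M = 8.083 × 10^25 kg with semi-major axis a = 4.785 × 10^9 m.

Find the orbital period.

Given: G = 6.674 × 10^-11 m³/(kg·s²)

GM = G · M = 6.674e-11 · 8.083e+25 = 5.39459e+15 m³/s².
Kepler's third law: T = 2π √(a³ / GM).
Substituting a = 4.785e+09 m and GM = 5.39459e+15 m³/s²:
T = 2π √((4.785e+09)³ / 5.39459e+15) s
T ≈ 2.832e+07 s = 327.7 days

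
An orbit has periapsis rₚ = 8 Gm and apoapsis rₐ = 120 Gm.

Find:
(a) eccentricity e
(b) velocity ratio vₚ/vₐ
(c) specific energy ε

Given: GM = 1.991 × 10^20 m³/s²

Convert to SI: rₚ = 8 Gm = 8e+09 m; rₐ = 120 Gm = 1.2e+11 m.
(a) e = (rₐ − rₚ)/(rₐ + rₚ) = (1.2e+11 − 8e+09)/(1.2e+11 + 8e+09) ≈ 0.875
(b) Conservation of angular momentum (rₚvₚ = rₐvₐ) gives vₚ/vₐ = rₐ/rₚ = 1.2e+11/8e+09 ≈ 15
(c) With a = (rₚ + rₐ)/2 = 6.4e+10 m, ε = −GM/(2a) = −1.991e+20/(2 · 6.4e+10) J/kg ≈ -1.555e+09 J/kg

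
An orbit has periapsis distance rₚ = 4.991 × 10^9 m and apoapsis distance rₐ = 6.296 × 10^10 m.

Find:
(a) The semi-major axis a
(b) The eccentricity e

(a) a = (rₚ + rₐ) / 2 = (4.991e+09 + 6.296e+10) / 2 ≈ 3.398e+10 m = 3.398 × 10^10 m.
(b) e = (rₐ − rₚ) / (rₐ + rₚ) = (6.296e+10 − 4.991e+09) / (6.296e+10 + 4.991e+09) ≈ 0.8531.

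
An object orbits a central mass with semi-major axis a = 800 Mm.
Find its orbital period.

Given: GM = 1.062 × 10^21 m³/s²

Convert to SI: a = 800 Mm = 8e+08 m.
Kepler's third law: T = 2π √(a³ / GM).
Substituting a = 8e+08 m and GM = 1.062e+21 m³/s²:
T = 2π √((8e+08)³ / 1.062e+21) s
T ≈ 4363 s = 1.212 hours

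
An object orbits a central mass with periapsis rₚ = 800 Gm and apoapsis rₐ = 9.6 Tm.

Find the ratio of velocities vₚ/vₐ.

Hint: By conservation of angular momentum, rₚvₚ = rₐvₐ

Convert to SI: rₚ = 800 Gm = 8e+11 m; rₐ = 9.6 Tm = 9.6e+12 m.
Conservation of angular momentum gives rₚvₚ = rₐvₐ, so vₚ/vₐ = rₐ/rₚ.
vₚ/vₐ = 9.6e+12 / 8e+11 ≈ 12.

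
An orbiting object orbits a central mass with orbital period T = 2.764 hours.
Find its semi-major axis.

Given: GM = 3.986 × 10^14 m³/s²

Convert to SI: T = 2.764 hours = 9950.4 s.
Invert Kepler's third law: a = (GM · T² / (4π²))^(1/3).
Substituting T = 9950.4 s and GM = 3.986e+14 m³/s²:
a = (3.986e+14 · (9950.4)² / (4π²))^(1/3) m
a ≈ 9.999e+06 m = 9.999 Mm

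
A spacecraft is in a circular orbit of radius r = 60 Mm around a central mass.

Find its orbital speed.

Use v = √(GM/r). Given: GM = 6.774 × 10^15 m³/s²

Convert to SI: r = 60 Mm = 6e+07 m.
For a circular orbit, gravity supplies the centripetal force, so v = √(GM / r).
v = √(6.774e+15 / 6e+07) m/s ≈ 1.063e+04 m/s = 10.63 km/s.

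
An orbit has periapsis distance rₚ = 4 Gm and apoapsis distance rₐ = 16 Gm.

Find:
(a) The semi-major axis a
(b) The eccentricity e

Convert to SI: rₚ = 4 Gm = 4e+09 m; rₐ = 16 Gm = 1.6e+10 m.
(a) a = (rₚ + rₐ) / 2 = (4e+09 + 1.6e+10) / 2 ≈ 1e+10 m = 10 Gm.
(b) e = (rₐ − rₚ) / (rₐ + rₚ) = (1.6e+10 − 4e+09) / (1.6e+10 + 4e+09) ≈ 0.6.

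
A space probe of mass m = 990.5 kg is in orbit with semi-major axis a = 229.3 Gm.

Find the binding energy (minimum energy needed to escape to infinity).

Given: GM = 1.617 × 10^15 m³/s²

Convert to SI: a = 229.3 Gm = 2.293e+11 m.
Total orbital energy is E = −GMm/(2a); binding energy is E_bind = −E = GMm/(2a).
E_bind = 1.617e+15 · 990.5 / (2 · 2.293e+11) J ≈ 3.492e+06 J = 3.492 MJ.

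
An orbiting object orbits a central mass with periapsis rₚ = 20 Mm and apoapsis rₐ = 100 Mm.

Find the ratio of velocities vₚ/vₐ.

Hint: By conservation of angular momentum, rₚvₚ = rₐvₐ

Convert to SI: rₚ = 20 Mm = 2e+07 m; rₐ = 100 Mm = 1e+08 m.
Conservation of angular momentum gives rₚvₚ = rₐvₐ, so vₚ/vₐ = rₐ/rₚ.
vₚ/vₐ = 1e+08 / 2e+07 ≈ 5.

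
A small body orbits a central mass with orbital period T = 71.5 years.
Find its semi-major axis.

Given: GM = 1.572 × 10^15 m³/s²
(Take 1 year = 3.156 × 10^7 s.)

Convert to SI: T = 71.5 years = 2.25654e+09 s.
Invert Kepler's third law: a = (GM · T² / (4π²))^(1/3).
Substituting T = 2.25654e+09 s and GM = 1.572e+15 m³/s²:
a = (1.572e+15 · (2.25654e+09)² / (4π²))^(1/3) m
a ≈ 5.875e+10 m = 58.75 Gm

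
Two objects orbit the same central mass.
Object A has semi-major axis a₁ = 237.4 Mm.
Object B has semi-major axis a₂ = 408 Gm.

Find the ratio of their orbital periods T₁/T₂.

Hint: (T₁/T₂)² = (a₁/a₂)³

Convert to SI: a₁ = 237.4 Mm = 2.374e+08 m; a₂ = 408 Gm = 4.08e+11 m.
From Kepler's third law, (T₁/T₂)² = (a₁/a₂)³, so T₁/T₂ = (a₁/a₂)^(3/2).
a₁/a₂ = 2.374e+08 / 4.08e+11 = 0.000581863.
T₁/T₂ = (0.000581863)^(3/2) ≈ 1.404e-05.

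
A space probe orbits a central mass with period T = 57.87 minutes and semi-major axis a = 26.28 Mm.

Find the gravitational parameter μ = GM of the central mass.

Convert to SI: T = 57.87 minutes = 3472.2 s; a = 26.28 Mm = 2.628e+07 m.
GM = 4π² · a³ / T².
GM = 4π² · (2.628e+07)³ / (3472.2)² m³/s² ≈ 5.943e+16 m³/s² = 5.943 × 10^16 m³/s².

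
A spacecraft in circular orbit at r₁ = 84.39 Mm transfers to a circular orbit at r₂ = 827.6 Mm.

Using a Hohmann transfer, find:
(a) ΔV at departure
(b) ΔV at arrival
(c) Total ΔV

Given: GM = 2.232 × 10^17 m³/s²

Convert to SI: r₁ = 84.39 Mm = 8.439e+07 m; r₂ = 827.6 Mm = 8.276e+08 m.
Transfer semi-major axis: a_t = (r₁ + r₂)/2 = (8.439e+07 + 8.276e+08)/2 = 4.55995e+08 m.
Circular speeds: v₁ = √(GM/r₁) = 51428.2 m/s, v₂ = √(GM/r₂) = 16422.4 m/s.
Transfer speeds (vis-viva v² = GM(2/r − 1/a_t)): v₁ᵗ = 69283.8 m/s, v₂ᵗ = 7064.84 m/s.
(a) ΔV₁ = |v₁ᵗ − v₁| ≈ 1.786e+04 m/s = 17.86 km/s.
(b) ΔV₂ = |v₂ − v₂ᵗ| ≈ 9358 m/s = 9.358 km/s.
(c) ΔV_total = ΔV₁ + ΔV₂ ≈ 2.721e+04 m/s = 27.21 km/s.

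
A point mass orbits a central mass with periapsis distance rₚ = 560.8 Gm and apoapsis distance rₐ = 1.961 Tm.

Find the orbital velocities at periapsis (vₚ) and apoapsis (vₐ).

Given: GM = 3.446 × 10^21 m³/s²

Convert to SI: rₚ = 560.8 Gm = 5.608e+11 m; rₐ = 1.961 Tm = 1.961e+12 m.
Use the vis-viva equation v² = GM(2/r − 1/a) with a = (rₚ + rₐ)/2 = (5.608e+11 + 1.961e+12)/2 = 1.2609e+12 m.
vₚ = √(GM · (2/rₚ − 1/a)) = √(3.446e+21 · (2/5.608e+11 − 1/1.2609e+12)) m/s ≈ 9.776e+04 m/s = 97.76 km/s.
vₐ = √(GM · (2/rₐ − 1/a)) = √(3.446e+21 · (2/1.961e+12 − 1/1.2609e+12)) m/s ≈ 2.796e+04 m/s = 27.96 km/s.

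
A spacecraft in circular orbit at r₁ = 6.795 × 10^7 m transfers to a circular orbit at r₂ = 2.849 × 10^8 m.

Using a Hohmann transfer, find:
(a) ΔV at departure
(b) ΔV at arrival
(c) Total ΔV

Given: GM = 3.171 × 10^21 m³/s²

Transfer semi-major axis: a_t = (r₁ + r₂)/2 = (6.795e+07 + 2.849e+08)/2 = 1.76425e+08 m.
Circular speeds: v₁ = √(GM/r₁) = 6.8313e+06 m/s, v₂ = √(GM/r₂) = 3.3362e+06 m/s.
Transfer speeds (vis-viva v² = GM(2/r − 1/a_t)): v₁ᵗ = 8.681e+06 m/s, v₂ᵗ = 2.07046e+06 m/s.
(a) ΔV₁ = |v₁ᵗ − v₁| ≈ 1.85e+06 m/s = 1850 km/s.
(b) ΔV₂ = |v₂ − v₂ᵗ| ≈ 1.266e+06 m/s = 1266 km/s.
(c) ΔV_total = ΔV₁ + ΔV₂ ≈ 3.115e+06 m/s = 3115 km/s.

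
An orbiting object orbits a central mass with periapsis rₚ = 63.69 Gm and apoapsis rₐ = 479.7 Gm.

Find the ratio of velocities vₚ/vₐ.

Convert to SI: rₚ = 63.69 Gm = 6.369e+10 m; rₐ = 479.7 Gm = 4.797e+11 m.
Conservation of angular momentum gives rₚvₚ = rₐvₐ, so vₚ/vₐ = rₐ/rₚ.
vₚ/vₐ = 4.797e+11 / 6.369e+10 ≈ 7.532.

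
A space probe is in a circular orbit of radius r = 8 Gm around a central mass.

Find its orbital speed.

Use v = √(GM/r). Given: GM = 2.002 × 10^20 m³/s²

Convert to SI: r = 8 Gm = 8e+09 m.
For a circular orbit, gravity supplies the centripetal force, so v = √(GM / r).
v = √(2.002e+20 / 8e+09) m/s ≈ 1.582e+05 m/s = 158.2 km/s.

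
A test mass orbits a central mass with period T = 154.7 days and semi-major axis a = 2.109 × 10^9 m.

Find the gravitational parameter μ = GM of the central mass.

Convert to SI: T = 154.7 days = 1.33661e+07 s.
GM = 4π² · a³ / T².
GM = 4π² · (2.109e+09)³ / (1.33661e+07)² m³/s² ≈ 2.073e+15 m³/s² = 2.073 × 10^15 m³/s².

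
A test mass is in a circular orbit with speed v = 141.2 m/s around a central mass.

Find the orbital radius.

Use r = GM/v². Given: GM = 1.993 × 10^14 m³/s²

For a circular orbit, v² = GM / r, so r = GM / v².
r = 1.993e+14 / (141.2)² m ≈ 9.996e+09 m = 9.996 Gm.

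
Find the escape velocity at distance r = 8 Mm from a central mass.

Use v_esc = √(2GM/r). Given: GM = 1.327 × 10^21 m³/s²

Convert to SI: r = 8 Mm = 8e+06 m.
Escape velocity comes from setting total energy to zero: ½v² − GM/r = 0 ⇒ v_esc = √(2GM / r).
v_esc = √(2 · 1.327e+21 / 8e+06) m/s ≈ 1.821e+07 m/s = 1.821e+04 km/s.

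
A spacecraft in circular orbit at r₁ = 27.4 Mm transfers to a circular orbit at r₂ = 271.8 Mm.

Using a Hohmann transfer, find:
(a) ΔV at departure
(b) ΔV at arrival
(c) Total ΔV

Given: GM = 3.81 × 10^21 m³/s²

Convert to SI: r₁ = 27.4 Mm = 2.74e+07 m; r₂ = 271.8 Mm = 2.718e+08 m.
Transfer semi-major axis: a_t = (r₁ + r₂)/2 = (2.74e+07 + 2.718e+08)/2 = 1.496e+08 m.
Circular speeds: v₁ = √(GM/r₁) = 1.1792e+07 m/s, v₂ = √(GM/r₂) = 3.74402e+06 m/s.
Transfer speeds (vis-viva v² = GM(2/r − 1/a_t)): v₁ᵗ = 1.58945e+07 m/s, v₂ᵗ = 1.60231e+06 m/s.
(a) ΔV₁ = |v₁ᵗ − v₁| ≈ 4.102e+06 m/s = 4102 km/s.
(b) ΔV₂ = |v₂ − v₂ᵗ| ≈ 2.142e+06 m/s = 2142 km/s.
(c) ΔV_total = ΔV₁ + ΔV₂ ≈ 6.244e+06 m/s = 6244 km/s.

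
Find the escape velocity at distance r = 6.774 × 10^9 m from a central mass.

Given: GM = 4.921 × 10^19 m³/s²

Escape velocity comes from setting total energy to zero: ½v² − GM/r = 0 ⇒ v_esc = √(2GM / r).
v_esc = √(2 · 4.921e+19 / 6.774e+09) m/s ≈ 1.205e+05 m/s = 120.5 km/s.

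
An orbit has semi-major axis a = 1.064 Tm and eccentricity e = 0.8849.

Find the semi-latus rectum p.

Convert to SI: a = 1.064 Tm = 1.064e+12 m.
p = a (1 − e²).
p = 1.064e+12 · (1 − (0.8849)²) = 1.064e+12 · 0.216952 ≈ 2.308e+11 m = 230.8 Gm.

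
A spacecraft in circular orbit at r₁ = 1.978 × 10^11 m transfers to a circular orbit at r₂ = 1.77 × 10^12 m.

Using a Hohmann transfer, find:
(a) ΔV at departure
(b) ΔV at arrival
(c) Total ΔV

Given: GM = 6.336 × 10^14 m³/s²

Transfer semi-major axis: a_t = (r₁ + r₂)/2 = (1.978e+11 + 1.77e+12)/2 = 9.839e+11 m.
Circular speeds: v₁ = √(GM/r₁) = 56.5971 m/s, v₂ = √(GM/r₂) = 18.92 m/s.
Transfer speeds (vis-viva v² = GM(2/r − 1/a_t)): v₁ᵗ = 75.9112 m/s, v₂ᵗ = 8.48318 m/s.
(a) ΔV₁ = |v₁ᵗ − v₁| ≈ 19.31 m/s = 19.31 m/s.
(b) ΔV₂ = |v₂ − v₂ᵗ| ≈ 10.44 m/s = 10.44 m/s.
(c) ΔV_total = ΔV₁ + ΔV₂ ≈ 29.75 m/s = 29.75 m/s.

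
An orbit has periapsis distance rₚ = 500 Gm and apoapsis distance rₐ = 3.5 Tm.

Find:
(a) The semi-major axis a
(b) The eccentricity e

Convert to SI: rₚ = 500 Gm = 5e+11 m; rₐ = 3.5 Tm = 3.5e+12 m.
(a) a = (rₚ + rₐ) / 2 = (5e+11 + 3.5e+12) / 2 ≈ 2e+12 m = 2 Tm.
(b) e = (rₐ − rₚ) / (rₐ + rₚ) = (3.5e+12 − 5e+11) / (3.5e+12 + 5e+11) ≈ 0.75.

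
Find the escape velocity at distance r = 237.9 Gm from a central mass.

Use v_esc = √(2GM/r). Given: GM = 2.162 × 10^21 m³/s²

Convert to SI: r = 237.9 Gm = 2.379e+11 m.
Escape velocity comes from setting total energy to zero: ½v² − GM/r = 0 ⇒ v_esc = √(2GM / r).
v_esc = √(2 · 2.162e+21 / 2.379e+11) m/s ≈ 1.348e+05 m/s = 134.8 km/s.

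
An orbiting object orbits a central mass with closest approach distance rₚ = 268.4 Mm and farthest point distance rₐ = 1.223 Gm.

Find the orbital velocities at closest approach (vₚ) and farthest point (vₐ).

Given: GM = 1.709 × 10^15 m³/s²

Convert to SI: rₚ = 268.4 Mm = 2.684e+08 m; rₐ = 1.223 Gm = 1.223e+09 m.
Use the vis-viva equation v² = GM(2/r − 1/a) with a = (rₚ + rₐ)/2 = (2.684e+08 + 1.223e+09)/2 = 7.457e+08 m.
vₚ = √(GM · (2/rₚ − 1/a)) = √(1.709e+15 · (2/2.684e+08 − 1/7.457e+08)) m/s ≈ 3232 m/s = 3.232 km/s.
vₐ = √(GM · (2/rₐ − 1/a)) = √(1.709e+15 · (2/1.223e+09 − 1/7.457e+08)) m/s ≈ 709.2 m/s = 709.2 m/s.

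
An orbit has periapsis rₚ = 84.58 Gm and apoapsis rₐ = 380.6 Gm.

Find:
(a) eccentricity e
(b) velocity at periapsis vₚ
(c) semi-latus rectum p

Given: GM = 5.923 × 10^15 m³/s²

Convert to SI: rₚ = 84.58 Gm = 8.458e+10 m; rₐ = 380.6 Gm = 3.806e+11 m.
(a) e = (rₐ − rₚ)/(rₐ + rₚ) = (3.806e+11 − 8.458e+10)/(3.806e+11 + 8.458e+10) ≈ 0.6364
(b) With a = (rₚ + rₐ)/2 = 2.3259e+11 m, vₚ = √(GM (2/rₚ − 1/a)) = √(5.923e+15 · (2/8.458e+10 − 1/2.3259e+11)) m/s ≈ 338.5 m/s
(c) From a = (rₚ + rₐ)/2 = 2.3259e+11 m and e = (rₐ − rₚ)/(rₐ + rₚ) = 0.636356, p = a(1 − e²) = 2.3259e+11 · (1 − (0.636356)²) ≈ 1.384e+11 m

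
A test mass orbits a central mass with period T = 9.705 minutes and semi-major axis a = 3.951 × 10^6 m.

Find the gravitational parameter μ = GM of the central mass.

Convert to SI: T = 9.705 minutes = 582.3 s.
GM = 4π² · a³ / T².
GM = 4π² · (3.951e+06)³ / (582.3)² m³/s² ≈ 7.181e+15 m³/s² = 7.181 × 10^15 m³/s².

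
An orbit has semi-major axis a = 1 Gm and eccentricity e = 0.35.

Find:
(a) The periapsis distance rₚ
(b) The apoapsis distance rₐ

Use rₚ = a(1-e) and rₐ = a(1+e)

Convert to SI: a = 1 Gm = 1e+09 m.
(a) rₚ = a(1 − e) = 1e+09 · (1 − 0.35) = 1e+09 · 0.65 ≈ 6.5e+08 m = 650 Mm.
(b) rₐ = a(1 + e) = 1e+09 · (1 + 0.35) = 1e+09 · 1.35 ≈ 1.35e+09 m = 1.35 Gm.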